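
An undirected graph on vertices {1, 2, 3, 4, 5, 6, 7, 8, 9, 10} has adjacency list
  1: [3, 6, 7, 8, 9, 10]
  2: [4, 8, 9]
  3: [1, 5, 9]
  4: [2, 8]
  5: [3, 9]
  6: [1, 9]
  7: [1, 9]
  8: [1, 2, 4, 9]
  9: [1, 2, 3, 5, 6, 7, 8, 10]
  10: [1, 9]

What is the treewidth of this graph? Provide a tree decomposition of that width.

The largest bag has 3 vertices, giving width 2; this decomposition certifies tw(G) ≤ 2. On the other hand G contains the 3-clique {1, 3, 9}. A clique must lie in a single bag of any decomposition, so no decomposition can have width below 2. Hence tw(G) = 2 exactly.

Treewidth 2.
Bags: B1 = {2, 4, 8}  B2 = {2, 8, 9}  B3 = {1, 8, 9}  B4 = {1, 3, 9}  B5 = {3, 5, 9}  B6 = {1, 6, 9}  B7 = {1, 7, 9}  B8 = {1, 9, 10}
Tree: B1–B2, B2–B3, B3–B4, B4–B5, B4–B6, B4–B7, B7–B8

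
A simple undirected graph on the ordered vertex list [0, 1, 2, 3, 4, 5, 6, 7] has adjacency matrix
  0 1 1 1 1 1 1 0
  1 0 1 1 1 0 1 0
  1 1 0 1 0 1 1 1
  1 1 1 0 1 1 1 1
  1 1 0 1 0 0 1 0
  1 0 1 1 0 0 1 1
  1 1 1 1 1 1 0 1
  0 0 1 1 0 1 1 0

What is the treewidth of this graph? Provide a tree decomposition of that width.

Treewidth 4.
One such decomposition:
Bags: B1 = {0, 2, 3, 5, 6}  B2 = {0, 1, 2, 3, 6}  B3 = {0, 1, 3, 4, 6}  B4 = {2, 3, 5, 6, 7}
Tree: B1–B2, B2–B3, B1–B4

The largest bag has 5 vertices, giving width 4; this decomposition certifies tw(G) ≤ 4. For the lower bound, the 5 vertices {0, 1, 2, 3, 6} are pairwise adjacent, and any tree decomposition puts a clique entirely inside one bag — forcing width ≥ 4. Hence tw(G) = 4 exactly.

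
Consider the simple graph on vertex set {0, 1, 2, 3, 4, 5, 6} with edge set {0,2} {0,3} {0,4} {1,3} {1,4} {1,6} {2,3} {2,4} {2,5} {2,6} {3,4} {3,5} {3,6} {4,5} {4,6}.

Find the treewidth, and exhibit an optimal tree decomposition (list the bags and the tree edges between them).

Treewidth 3.
One optimal decomposition is:
Bags: B1 = {2, 3, 4, 5}  B2 = {2, 3, 4, 6}  B3 = {0, 2, 3, 4}  B4 = {1, 3, 4, 6}
Tree: B1–B2, B2–B3, B2–B4

Each bag holds 4 vertices, so the decomposition has width 3, which upper-bounds the treewidth. For the lower bound, the 4 vertices {1, 3, 4, 6} are pairwise adjacent, and any tree decomposition puts a clique entirely inside one bag — forcing width ≥ 3. Hence tw(G) = 3 exactly.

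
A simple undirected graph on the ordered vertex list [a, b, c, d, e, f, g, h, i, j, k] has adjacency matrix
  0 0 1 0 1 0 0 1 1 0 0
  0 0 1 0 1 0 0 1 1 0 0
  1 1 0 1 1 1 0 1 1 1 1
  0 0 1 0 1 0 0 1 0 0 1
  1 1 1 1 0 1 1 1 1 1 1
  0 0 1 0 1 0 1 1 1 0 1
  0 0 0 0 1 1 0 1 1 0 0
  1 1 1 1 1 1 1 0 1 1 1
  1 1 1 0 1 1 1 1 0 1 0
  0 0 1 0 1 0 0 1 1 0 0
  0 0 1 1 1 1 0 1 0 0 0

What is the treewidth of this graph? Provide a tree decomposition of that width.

Treewidth 4.
One such decomposition:
Bags: B1 = {e, f, g, h, i}  B2 = {c, e, f, h, i}  B3 = {c, e, f, h, k}  B4 = {c, d, e, h, k}  B5 = {c, e, h, i, j}  B6 = {b, c, e, h, i}  B7 = {a, c, e, h, i}
Tree: B1–B2, B2–B3, B3–B4, B2–B5, B2–B6, B6–B7

The largest bag has 5 vertices, giving width 4; this decomposition certifies tw(G) ≤ 4. On the other hand G contains the 5-clique {e, f, g, h, i}. A clique must lie in a single bag of any decomposition, so no decomposition can have width below 4. Therefore the treewidth is 4.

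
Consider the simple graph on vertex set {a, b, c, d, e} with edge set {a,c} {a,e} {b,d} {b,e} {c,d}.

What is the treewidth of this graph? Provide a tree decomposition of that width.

The largest bag has 3 vertices, giving width 2; this decomposition certifies tw(G) ≤ 2. Since e–b–d–c–a–e is a cycle in G, G is not acyclic. Forests are exactly the graphs of treewidth ≤ 1, so tw(G) ≥ 2. Combining the bounds, tw(G) = 2.

Treewidth 2.
One such decomposition:
Bags: B1 = {b, d, e}  B2 = {c, d, e}  B3 = {a, c, e}
Tree: B1–B2, B2–B3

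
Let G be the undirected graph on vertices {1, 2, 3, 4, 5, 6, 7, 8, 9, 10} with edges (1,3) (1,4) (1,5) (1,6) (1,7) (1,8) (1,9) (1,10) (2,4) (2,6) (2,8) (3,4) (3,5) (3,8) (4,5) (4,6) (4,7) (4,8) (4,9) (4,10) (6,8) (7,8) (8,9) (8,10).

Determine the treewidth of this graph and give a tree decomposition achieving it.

Every bag has size at most 4, so the width is 4 − 1 = 3 and tw(G) ≤ 3. On the other hand G contains the 4-clique {1, 3, 4, 8}. A clique must lie in a single bag of any decomposition, so no decomposition can have width below 3. Therefore the treewidth is 3.

Treewidth 3.
One such decomposition:
Bags: B1 = {1, 4, 8, 9}  B2 = {1, 4, 6, 8}  B3 = {2, 4, 6, 8}  B4 = {1, 3, 4, 8}  B5 = {1, 4, 7, 8}  B6 = {1, 4, 8, 10}  B7 = {1, 3, 4, 5}
Tree: B1–B2, B2–B3, B1–B4, B2–B5, B4–B6, B4–B7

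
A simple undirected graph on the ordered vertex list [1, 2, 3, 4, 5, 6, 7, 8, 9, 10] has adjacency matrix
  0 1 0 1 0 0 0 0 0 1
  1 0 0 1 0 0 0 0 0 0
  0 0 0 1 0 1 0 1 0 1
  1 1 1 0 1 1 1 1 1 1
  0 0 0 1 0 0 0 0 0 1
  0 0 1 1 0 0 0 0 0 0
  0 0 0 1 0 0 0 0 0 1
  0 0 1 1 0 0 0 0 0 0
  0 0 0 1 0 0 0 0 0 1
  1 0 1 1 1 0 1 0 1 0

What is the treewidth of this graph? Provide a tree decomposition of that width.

Treewidth 2.
Bags: B1 = {4, 9, 10}  B2 = {4, 5, 10}  B3 = {3, 4, 10}  B4 = {4, 7, 10}  B5 = {3, 4, 8}  B6 = {3, 4, 6}  B7 = {1, 4, 10}  B8 = {1, 2, 4}
Tree: B1–B2, B2–B3, B1–B4, B3–B5, B3–B6, B1–B7, B7–B8

Every bag has size at most 3, so the width is 3 − 1 = 2 and tw(G) ≤ 2. On the other hand G contains the 3-clique {3, 4, 8}. A clique must lie in a single bag of any decomposition, so no decomposition can have width below 2. Combining the bounds, tw(G) = 2.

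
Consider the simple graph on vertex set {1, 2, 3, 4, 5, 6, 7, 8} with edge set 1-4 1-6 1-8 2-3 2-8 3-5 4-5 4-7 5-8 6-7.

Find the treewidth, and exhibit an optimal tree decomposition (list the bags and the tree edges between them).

The largest bag has 3 vertices, giving width 2; this decomposition certifies tw(G) ≤ 2. For the lower bound, G contains the cycle 3–2–8–5–3, so G is not a forest; only forests have treewidth ≤ 1, hence tw(G) ≥ 2. Combining the bounds, tw(G) = 2.

Treewidth 2.
One optimal decomposition is:
Bags: B1 = {2, 3, 5}  B2 = {2, 5, 8}  B3 = {4, 5, 8}  B4 = {1, 4, 8}  B5 = {1, 4, 7}  B6 = {1, 6, 7}
Tree: B1–B2, B2–B3, B3–B4, B4–B5, B5–B6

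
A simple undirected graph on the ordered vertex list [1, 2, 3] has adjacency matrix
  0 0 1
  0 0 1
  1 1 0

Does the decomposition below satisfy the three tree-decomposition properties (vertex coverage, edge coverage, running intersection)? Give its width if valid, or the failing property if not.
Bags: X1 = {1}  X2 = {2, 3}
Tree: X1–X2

No — edge (3,1) lies in no bag.

A tree decomposition must satisfy three properties: every vertex lies in some bag; for every edge, both endpoints lie together in some bag; and for every vertex, the bags containing it form a connected subtree. Here edge (3,1) lies in no bag, so the decomposition is invalid.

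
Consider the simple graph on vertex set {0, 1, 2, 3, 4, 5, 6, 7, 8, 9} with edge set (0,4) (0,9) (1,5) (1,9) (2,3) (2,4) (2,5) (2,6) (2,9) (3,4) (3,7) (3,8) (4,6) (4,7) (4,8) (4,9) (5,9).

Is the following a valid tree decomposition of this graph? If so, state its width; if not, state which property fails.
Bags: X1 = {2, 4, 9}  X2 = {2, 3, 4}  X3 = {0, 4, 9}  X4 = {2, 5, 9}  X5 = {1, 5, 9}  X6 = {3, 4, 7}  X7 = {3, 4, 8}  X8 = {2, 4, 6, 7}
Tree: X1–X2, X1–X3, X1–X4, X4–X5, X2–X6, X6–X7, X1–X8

No — bags containing vertex 7 are not connected in the tree.

A tree decomposition must satisfy three properties: every vertex lies in some bag; for every edge, both endpoints lie together in some bag; and for every vertex, the bags containing it form a connected subtree. Here bags containing vertex 7 are not connected in the tree, so the decomposition is invalid.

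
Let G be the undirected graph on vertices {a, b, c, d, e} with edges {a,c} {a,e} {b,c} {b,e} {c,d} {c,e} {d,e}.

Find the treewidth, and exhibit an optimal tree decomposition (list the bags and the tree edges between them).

Every bag has size at most 3, so the width is 3 − 1 = 2 and tw(G) ≤ 2. For the lower bound, the 3 vertices {c, d, e} are pairwise adjacent, and any tree decomposition puts a clique entirely inside one bag — forcing width ≥ 2. The upper and lower bounds meet at 2, so that is the treewidth.

Treewidth 2.
One such decomposition:
Bags: B1 = {c, d, e}  B2 = {a, c, e}  B3 = {b, c, e}
Tree: B1–B2, B2–B3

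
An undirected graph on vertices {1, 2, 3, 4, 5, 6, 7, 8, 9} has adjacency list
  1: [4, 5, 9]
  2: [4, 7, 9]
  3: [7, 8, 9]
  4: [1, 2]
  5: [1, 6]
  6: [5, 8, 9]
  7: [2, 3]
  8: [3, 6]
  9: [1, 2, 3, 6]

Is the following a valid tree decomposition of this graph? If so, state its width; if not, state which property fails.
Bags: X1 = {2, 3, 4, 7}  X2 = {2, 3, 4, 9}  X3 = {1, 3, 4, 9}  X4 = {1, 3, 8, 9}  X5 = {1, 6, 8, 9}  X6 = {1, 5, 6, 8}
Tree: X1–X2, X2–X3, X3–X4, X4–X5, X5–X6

Yes; width 3.

Checking the three conditions: (i) the bags cover all of {1, 2, 3, 4, 5, 6, 7, 8, 9}; (ii) for each edge, some bag contains both endpoints; (iii) the bags containing any fixed vertex form a subtree. All hold, so the decomposition is valid with width 4 − 1 = 3.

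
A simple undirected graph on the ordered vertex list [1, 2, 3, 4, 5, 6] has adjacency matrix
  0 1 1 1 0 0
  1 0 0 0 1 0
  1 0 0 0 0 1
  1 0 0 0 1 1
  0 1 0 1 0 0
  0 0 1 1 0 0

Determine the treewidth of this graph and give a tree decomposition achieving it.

The largest bag has 3 vertices, giving width 2; this decomposition certifies tw(G) ≤ 2. Since 6–3–1–4–6 is a cycle in G, G is not acyclic. Forests are exactly the graphs of treewidth ≤ 1, so tw(G) ≥ 2. The upper and lower bounds meet at 2, so that is the treewidth.

Treewidth 2.
One such decomposition:
Bags: B1 = {3, 4, 6}  B2 = {1, 3, 4}  B3 = {1, 4, 5}  B4 = {1, 2, 5}
Tree: B1–B2, B2–B3, B3–B4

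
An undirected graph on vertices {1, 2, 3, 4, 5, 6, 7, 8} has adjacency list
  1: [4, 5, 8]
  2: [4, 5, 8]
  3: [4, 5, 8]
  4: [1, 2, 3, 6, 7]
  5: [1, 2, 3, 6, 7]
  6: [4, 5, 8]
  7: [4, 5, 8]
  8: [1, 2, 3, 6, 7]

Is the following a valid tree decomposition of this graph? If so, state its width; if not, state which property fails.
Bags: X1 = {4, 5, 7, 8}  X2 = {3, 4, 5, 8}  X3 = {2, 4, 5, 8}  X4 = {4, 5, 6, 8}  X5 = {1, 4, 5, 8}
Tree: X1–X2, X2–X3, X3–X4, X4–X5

Yes; width 3.

Vertex coverage: the bags together contain {1, 2, 3, 4, 5, 6, 7, 8}, the full vertex set. Edge coverage: each edge of G has both endpoints in at least one bag. Running intersection: for every vertex, the bags containing it form a connected subtree. All three properties hold, so this is a valid tree decomposition of width max|bag| − 1 = 3, and hence tw(G) ≤ 3.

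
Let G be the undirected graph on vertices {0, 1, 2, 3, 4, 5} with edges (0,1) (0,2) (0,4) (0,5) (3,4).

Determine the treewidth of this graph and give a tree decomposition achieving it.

Treewidth 1.
Bags: B1 = {0, 4}  B2 = {0, 2}  B3 = {0, 1}  B4 = {0, 5}  B5 = {3, 4}
Tree: B1–B2, B2–B3, B1–B4, B1–B5

The largest bag has 2 vertices, giving width 1; this decomposition certifies tw(G) ≤ 1. G has an edge, so its treewidth is at least 1. Hence tw(G) = 1 exactly.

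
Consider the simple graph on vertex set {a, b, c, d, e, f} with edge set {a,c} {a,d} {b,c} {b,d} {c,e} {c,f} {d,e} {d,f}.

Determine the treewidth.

2

A width-2 tree decomposition is:
Bags: B1 = {c, d, e}  B2 = {c, d, f}  B3 = {a, c, d}  B4 = {b, c, d}
Tree: B1–B2, B2–B3, B3–B4
The largest bag has 3 vertices, giving width 2; this decomposition certifies tw(G) ≤ 2. The edges e–d–f–c–e form a cycle, so G is not a tree and its treewidth is at least 2. The upper and lower bounds meet at 2, so that is the treewidth.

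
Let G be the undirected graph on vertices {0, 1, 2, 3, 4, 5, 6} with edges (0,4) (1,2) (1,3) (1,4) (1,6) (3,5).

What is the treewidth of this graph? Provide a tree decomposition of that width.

Each bag holds 2 vertices, so the decomposition has width 1, which upper-bounds the treewidth. G has an edge, so its treewidth is at least 1. Combining the bounds, tw(G) = 1.

Treewidth 1.
One optimal decomposition is:
Bags: B1 = {1, 3}  B2 = {1, 4}  B3 = {1, 6}  B4 = {0, 4}  B5 = {3, 5}  B6 = {1, 2}
Tree: B1–B2, B1–B3, B2–B4, B1–B5, B1–B6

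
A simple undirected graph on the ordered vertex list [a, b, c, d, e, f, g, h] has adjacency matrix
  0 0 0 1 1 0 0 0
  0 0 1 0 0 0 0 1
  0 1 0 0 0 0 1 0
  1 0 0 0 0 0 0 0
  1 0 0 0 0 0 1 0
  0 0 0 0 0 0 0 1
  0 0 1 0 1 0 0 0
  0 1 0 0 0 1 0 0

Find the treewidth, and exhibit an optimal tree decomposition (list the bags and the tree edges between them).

Every bag has size at most 2, so the width is 2 − 1 = 1 and tw(G) ≤ 1. G has an edge, so its treewidth is at least 1. Combining the bounds, tw(G) = 1.

Treewidth 1.
Bags: B1 = {a, d}  B2 = {a, e}  B3 = {e, g}  B4 = {c, g}  B5 = {b, c}  B6 = {b, h}  B7 = {f, h}
Tree: B1–B2, B2–B3, B3–B4, B4–B5, B5–B6, B6–B7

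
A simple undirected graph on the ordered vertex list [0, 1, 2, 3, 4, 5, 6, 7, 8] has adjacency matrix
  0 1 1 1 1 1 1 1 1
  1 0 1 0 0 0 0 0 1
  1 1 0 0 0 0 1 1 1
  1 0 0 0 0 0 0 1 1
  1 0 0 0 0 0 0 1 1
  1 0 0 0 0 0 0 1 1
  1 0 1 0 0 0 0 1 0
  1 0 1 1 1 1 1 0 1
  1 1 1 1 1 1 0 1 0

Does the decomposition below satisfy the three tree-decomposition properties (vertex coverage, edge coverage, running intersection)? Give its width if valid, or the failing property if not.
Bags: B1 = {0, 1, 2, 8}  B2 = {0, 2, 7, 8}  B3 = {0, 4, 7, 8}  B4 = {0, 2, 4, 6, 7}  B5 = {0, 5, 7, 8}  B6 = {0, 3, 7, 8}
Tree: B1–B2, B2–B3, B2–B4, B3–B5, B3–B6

A tree decomposition must satisfy three properties: every vertex lies in some bag; for every edge, both endpoints lie together in some bag; and for every vertex, the bags containing it form a connected subtree. Here bags containing vertex 4 are not connected in the tree, so the decomposition is invalid.

No — bags containing vertex 4 are not connected in the tree.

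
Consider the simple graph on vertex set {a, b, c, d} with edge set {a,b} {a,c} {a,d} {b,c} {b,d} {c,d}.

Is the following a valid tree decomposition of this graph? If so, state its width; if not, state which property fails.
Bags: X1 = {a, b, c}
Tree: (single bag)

No — vertex d appears in no bag.

A tree decomposition must satisfy three properties: every vertex lies in some bag; for every edge, both endpoints lie together in some bag; and for every vertex, the bags containing it form a connected subtree. Here vertex d appears in no bag, so the decomposition is invalid.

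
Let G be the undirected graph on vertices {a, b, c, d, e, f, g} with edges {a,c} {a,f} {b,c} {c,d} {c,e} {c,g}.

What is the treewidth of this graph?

A width-1 tree decomposition is:
Bags: B1 = {c, g}  B2 = {a, c}  B3 = {a, f}  B4 = {c, d}  B5 = {b, c}  B6 = {c, e}
Tree: B1–B2, B2–B3, B1–B4, B4–B5, B1–B6
Each bag holds 2 vertices, so the decomposition has width 1, which upper-bounds the treewidth. Since G has at least one edge (e.g. g–c), it is not an edgeless graph, so tw(G) ≥ 1. Therefore the treewidth is 1.

1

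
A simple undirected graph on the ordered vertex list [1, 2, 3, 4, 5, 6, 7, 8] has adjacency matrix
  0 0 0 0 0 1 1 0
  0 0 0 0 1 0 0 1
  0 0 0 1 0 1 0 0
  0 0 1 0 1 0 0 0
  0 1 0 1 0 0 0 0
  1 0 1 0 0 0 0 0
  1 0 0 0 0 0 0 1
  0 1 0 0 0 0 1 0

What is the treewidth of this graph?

A width-2 tree decomposition is:
Bags: B1 = {2, 4, 5}  B2 = {2, 3, 4}  B3 = {2, 3, 6}  B4 = {1, 2, 6}  B5 = {1, 2, 7}  B6 = {2, 7, 8}
Tree: B1–B2, B2–B3, B3–B4, B4–B5, B5–B6
Every bag has size at most 3, so the width is 3 − 1 = 2 and tw(G) ≤ 2. The edges 2–5–4–3–6–1–7–8–2 form a cycle, so G is not a tree and its treewidth is at least 2. Therefore the treewidth is 2.

2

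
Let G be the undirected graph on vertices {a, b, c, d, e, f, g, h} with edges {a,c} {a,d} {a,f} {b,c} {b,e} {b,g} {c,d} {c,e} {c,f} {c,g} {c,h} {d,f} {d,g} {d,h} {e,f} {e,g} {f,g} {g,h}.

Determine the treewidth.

A width-3 tree decomposition is:
Bags: B1 = {c, e, f, g}  B2 = {c, d, f, g}  B3 = {a, c, d, f}  B4 = {c, d, g, h}  B5 = {b, c, e, g}
Tree: B1–B2, B2–B3, B2–B4, B1–B5
Every bag has size at most 4, so the width is 4 − 1 = 3 and tw(G) ≤ 3. For the lower bound, the 4 vertices {c, d, g, h} are pairwise adjacent, and any tree decomposition puts a clique entirely inside one bag — forcing width ≥ 3. The upper and lower bounds meet at 3, so that is the treewidth.

3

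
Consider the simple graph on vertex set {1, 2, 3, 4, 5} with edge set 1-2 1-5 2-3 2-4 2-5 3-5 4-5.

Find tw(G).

A width-2 tree decomposition is:
Bags: B1 = {2, 4, 5}  B2 = {2, 3, 5}  B3 = {1, 2, 5}
Tree: B1–B2, B2–B3
Each bag holds 3 vertices, so the decomposition has width 2, which upper-bounds the treewidth. For the lower bound, the 3 vertices {1, 2, 5} are pairwise adjacent, and any tree decomposition puts a clique entirely inside one bag — forcing width ≥ 2. Therefore the treewidth is 2.

2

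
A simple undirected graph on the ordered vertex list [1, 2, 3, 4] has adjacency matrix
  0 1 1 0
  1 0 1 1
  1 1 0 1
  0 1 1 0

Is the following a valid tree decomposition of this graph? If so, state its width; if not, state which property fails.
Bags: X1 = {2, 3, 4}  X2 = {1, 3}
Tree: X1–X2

No — edge (2,1) lies in no bag.

A tree decomposition must satisfy three properties: every vertex lies in some bag; for every edge, both endpoints lie together in some bag; and for every vertex, the bags containing it form a connected subtree. Here edge (2,1) lies in no bag, so the decomposition is invalid.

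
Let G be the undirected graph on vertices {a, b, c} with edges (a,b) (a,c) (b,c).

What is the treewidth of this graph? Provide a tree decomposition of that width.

A single bag containing all 3 vertices is trivially a valid decomposition of width 2. For the lower bound, the 3 vertices {a, b, c} are pairwise adjacent, and any tree decomposition puts a clique entirely inside one bag — forcing width ≥ 2. Hence tw(G) = 2 exactly.

Treewidth 2.
Bags: B1 = {a, b, c}
Tree: (single bag)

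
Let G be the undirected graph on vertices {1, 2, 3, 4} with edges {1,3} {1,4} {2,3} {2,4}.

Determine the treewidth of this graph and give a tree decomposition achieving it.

Treewidth 2.
One such decomposition:
Bags: B1 = {2, 3, 4}  B2 = {1, 3, 4}
Tree: B1–B2

Each bag holds 3 vertices, so the decomposition has width 2, which upper-bounds the treewidth. The edges 4–2–3–1–4 form a cycle, so G is not a tree and its treewidth is at least 2. Hence tw(G) = 2 exactly.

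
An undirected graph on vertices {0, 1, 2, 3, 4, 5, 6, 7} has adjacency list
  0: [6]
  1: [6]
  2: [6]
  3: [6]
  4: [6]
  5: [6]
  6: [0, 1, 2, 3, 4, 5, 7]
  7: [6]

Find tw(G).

1

A width-1 tree decomposition is:
Bags: B1 = {6, 7}  B2 = {5, 6}  B3 = {4, 6}  B4 = {2, 6}  B5 = {1, 6}  B6 = {3, 6}  B7 = {0, 6}
Tree: B1–B2, B1–B3, B1–B4, B3–B5, B3–B6, B4–B7
Each bag holds 2 vertices, so the decomposition has width 1, which upper-bounds the treewidth. Any graph with an edge has treewidth ≥ 1, and G has the edge 7–6. Hence tw(G) = 1 exactly.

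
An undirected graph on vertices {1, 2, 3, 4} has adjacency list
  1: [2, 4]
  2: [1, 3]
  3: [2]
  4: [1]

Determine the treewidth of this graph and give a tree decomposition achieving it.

Each bag holds 2 vertices, so the decomposition has width 1, which upper-bounds the treewidth. G has an edge, so its treewidth is at least 1. Combining the bounds, tw(G) = 1.

Treewidth 1.
One optimal decomposition is:
Bags: B1 = {2, 3}  B2 = {1, 2}  B3 = {1, 4}
Tree: B1–B2, B2–B3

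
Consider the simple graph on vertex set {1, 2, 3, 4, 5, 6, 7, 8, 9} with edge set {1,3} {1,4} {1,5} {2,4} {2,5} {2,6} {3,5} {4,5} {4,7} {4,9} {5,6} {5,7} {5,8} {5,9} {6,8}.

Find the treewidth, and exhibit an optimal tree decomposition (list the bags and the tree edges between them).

Treewidth 2.
One such decomposition:
Bags: B1 = {1, 4, 5}  B2 = {1, 3, 5}  B3 = {2, 4, 5}  B4 = {2, 5, 6}  B5 = {4, 5, 9}  B6 = {5, 6, 8}  B7 = {4, 5, 7}
Tree: B1–B2, B1–B3, B3–B4, B3–B5, B4–B6, B3–B7

The largest bag has 3 vertices, giving width 2; this decomposition certifies tw(G) ≤ 2. For the lower bound, the 3 vertices {5, 6, 8} are pairwise adjacent, and any tree decomposition puts a clique entirely inside one bag — forcing width ≥ 2. Therefore the treewidth is 2.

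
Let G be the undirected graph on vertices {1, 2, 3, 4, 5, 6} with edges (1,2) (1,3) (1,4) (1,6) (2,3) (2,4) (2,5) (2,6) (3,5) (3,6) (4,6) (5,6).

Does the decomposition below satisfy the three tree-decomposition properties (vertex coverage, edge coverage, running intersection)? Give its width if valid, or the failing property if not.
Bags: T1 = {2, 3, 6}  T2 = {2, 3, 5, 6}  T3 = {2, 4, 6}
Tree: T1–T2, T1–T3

No — vertex 1 appears in no bag.

A tree decomposition must satisfy three properties: every vertex lies in some bag; for every edge, both endpoints lie together in some bag; and for every vertex, the bags containing it form a connected subtree. Here vertex 1 appears in no bag, so the decomposition is invalid.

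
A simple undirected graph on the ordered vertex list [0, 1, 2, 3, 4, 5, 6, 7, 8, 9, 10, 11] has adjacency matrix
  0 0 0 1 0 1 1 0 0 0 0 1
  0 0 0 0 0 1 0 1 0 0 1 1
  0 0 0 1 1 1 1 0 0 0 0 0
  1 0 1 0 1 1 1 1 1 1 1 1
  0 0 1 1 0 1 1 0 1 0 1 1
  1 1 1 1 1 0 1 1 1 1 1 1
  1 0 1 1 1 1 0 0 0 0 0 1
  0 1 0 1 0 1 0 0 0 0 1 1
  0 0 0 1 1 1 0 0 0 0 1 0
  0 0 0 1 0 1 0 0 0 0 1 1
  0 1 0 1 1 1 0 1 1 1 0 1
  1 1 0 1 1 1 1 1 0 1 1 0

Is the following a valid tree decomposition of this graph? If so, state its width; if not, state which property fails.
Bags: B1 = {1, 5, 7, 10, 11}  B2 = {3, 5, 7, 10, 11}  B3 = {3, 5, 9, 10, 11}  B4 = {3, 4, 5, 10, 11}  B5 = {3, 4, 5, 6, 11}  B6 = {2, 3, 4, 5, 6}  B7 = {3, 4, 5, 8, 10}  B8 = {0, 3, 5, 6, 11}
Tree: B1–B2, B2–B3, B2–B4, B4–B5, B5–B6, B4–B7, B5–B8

Yes; width 4.

Vertex coverage: the bags together contain {0, 1, 2, 3, 4, 5, 6, 7, 8, 9, 10, 11}, the full vertex set. Edge coverage: each edge of G has both endpoints in at least one bag. Running intersection: for every vertex, the bags containing it form a connected subtree. All three properties hold, so this is a valid tree decomposition of width max|bag| − 1 = 4, and hence tw(G) ≤ 4.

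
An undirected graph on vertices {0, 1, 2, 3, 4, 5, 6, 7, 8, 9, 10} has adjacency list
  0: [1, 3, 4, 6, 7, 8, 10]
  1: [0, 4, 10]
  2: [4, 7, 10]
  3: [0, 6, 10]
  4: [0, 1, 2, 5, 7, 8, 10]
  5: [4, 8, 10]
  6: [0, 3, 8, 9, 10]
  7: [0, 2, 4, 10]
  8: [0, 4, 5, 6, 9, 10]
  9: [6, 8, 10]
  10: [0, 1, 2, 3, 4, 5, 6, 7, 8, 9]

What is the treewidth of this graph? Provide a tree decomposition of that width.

Treewidth 3.
One such decomposition:
Bags: B1 = {0, 6, 8, 10}  B2 = {0, 4, 8, 10}  B3 = {0, 1, 4, 10}  B4 = {0, 4, 7, 10}  B5 = {4, 5, 8, 10}  B6 = {0, 3, 6, 10}  B7 = {6, 8, 9, 10}  B8 = {2, 4, 7, 10}
Tree: B1–B2, B2–B3, B2–B4, B2–B5, B1–B6, B1–B7, B4–B8

The largest bag has 4 vertices, giving width 3; this decomposition certifies tw(G) ≤ 3. Conversely, {0, 3, 6, 10} is a clique of size 4, and the vertices of any clique must share a bag in every tree decomposition; so some bag has ≥ 4 vertices and tw(G) ≥ 3. The upper and lower bounds meet at 3, so that is the treewidth.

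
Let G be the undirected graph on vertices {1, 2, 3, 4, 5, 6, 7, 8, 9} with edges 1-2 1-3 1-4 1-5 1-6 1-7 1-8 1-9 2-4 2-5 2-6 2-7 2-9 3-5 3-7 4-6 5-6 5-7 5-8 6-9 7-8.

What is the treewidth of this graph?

3

A width-3 tree decomposition is:
Bags: B1 = {1, 2, 5, 7}  B2 = {1, 5, 7, 8}  B3 = {1, 2, 5, 6}  B4 = {1, 2, 6, 9}  B5 = {1, 2, 4, 6}  B6 = {1, 3, 5, 7}
Tree: B1–B2, B1–B3, B3–B4, B4–B5, B2–B6
The largest bag has 4 vertices, giving width 3; this decomposition certifies tw(G) ≤ 3. On the other hand G contains the 4-clique {1, 5, 7, 8}. A clique must lie in a single bag of any decomposition, so no decomposition can have width below 3. Combining the bounds, tw(G) = 3.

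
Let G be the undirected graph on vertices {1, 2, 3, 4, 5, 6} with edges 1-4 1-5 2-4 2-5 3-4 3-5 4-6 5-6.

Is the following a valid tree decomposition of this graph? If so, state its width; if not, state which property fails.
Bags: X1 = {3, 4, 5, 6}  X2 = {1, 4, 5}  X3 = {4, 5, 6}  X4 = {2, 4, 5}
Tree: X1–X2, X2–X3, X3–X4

A tree decomposition must satisfy three properties: every vertex lies in some bag; for every edge, both endpoints lie together in some bag; and for every vertex, the bags containing it form a connected subtree. Here bags containing vertex 6 are not connected in the tree, so the decomposition is invalid.

No — bags containing vertex 6 are not connected in the tree.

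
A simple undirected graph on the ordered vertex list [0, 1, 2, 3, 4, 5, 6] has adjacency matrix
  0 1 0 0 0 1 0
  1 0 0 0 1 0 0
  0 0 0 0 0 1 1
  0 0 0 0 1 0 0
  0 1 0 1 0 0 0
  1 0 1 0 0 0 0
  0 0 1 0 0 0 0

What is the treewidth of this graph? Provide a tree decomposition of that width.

Treewidth 1.
Bags: B1 = {3, 4}  B2 = {1, 4}  B3 = {0, 1}  B4 = {0, 5}  B5 = {2, 5}  B6 = {2, 6}
Tree: B1–B2, B2–B3, B3–B4, B4–B5, B5–B6

Each bag holds 2 vertices, so the decomposition has width 1, which upper-bounds the treewidth. Since G has at least one edge (e.g. 3–4), it is not an edgeless graph, so tw(G) ≥ 1. Hence tw(G) = 1 exactly.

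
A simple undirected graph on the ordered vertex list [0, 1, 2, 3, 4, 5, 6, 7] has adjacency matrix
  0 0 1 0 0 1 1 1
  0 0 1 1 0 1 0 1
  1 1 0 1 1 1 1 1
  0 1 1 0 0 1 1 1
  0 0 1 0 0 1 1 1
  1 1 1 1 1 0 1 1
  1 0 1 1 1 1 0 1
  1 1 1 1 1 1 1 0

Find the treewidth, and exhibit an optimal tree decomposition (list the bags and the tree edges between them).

The largest bag has 5 vertices, giving width 4; this decomposition certifies tw(G) ≤ 4. Conversely, {1, 2, 3, 5, 7} is a clique of size 5, and the vertices of any clique must share a bag in every tree decomposition; so some bag has ≥ 5 vertices and tw(G) ≥ 4. Therefore the treewidth is 4.

Treewidth 4.
One optimal decomposition is:
Bags: B1 = {0, 2, 5, 6, 7}  B2 = {2, 3, 5, 6, 7}  B3 = {2, 4, 5, 6, 7}  B4 = {1, 2, 3, 5, 7}
Tree: B1–B2, B2–B3, B2–B4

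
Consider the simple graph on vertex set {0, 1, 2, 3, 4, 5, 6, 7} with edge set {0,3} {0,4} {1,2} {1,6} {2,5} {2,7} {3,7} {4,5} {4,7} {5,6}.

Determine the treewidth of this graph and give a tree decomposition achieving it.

Each bag holds 3 vertices, so the decomposition has width 2, which upper-bounds the treewidth. The edges 3–0–4–7–3 form a cycle, so G is not a tree and its treewidth is at least 2. The upper and lower bounds meet at 2, so that is the treewidth.

Treewidth 2.
Bags: B1 = {0, 3, 7}  B2 = {0, 4, 7}  B3 = {2, 4, 7}  B4 = {2, 4, 5}  B5 = {1, 2, 5}  B6 = {1, 5, 6}
Tree: B1–B2, B2–B3, B3–B4, B4–B5, B5–B6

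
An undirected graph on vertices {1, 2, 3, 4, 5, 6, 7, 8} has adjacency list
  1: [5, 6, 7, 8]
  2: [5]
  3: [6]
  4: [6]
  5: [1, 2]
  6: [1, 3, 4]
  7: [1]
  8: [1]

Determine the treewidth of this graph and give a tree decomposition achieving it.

Treewidth 1.
One such decomposition:
Bags: B1 = {2, 5}  B2 = {1, 5}  B3 = {1, 6}  B4 = {1, 8}  B5 = {4, 6}  B6 = {3, 6}  B7 = {1, 7}
Tree: B1–B2, B2–B3, B2–B4, B3–B5, B5–B6, B2–B7

Each bag holds 2 vertices, so the decomposition has width 1, which upper-bounds the treewidth. Since G has at least one edge (e.g. 5–2), it is not an edgeless graph, so tw(G) ≥ 1. Therefore the treewidth is 1.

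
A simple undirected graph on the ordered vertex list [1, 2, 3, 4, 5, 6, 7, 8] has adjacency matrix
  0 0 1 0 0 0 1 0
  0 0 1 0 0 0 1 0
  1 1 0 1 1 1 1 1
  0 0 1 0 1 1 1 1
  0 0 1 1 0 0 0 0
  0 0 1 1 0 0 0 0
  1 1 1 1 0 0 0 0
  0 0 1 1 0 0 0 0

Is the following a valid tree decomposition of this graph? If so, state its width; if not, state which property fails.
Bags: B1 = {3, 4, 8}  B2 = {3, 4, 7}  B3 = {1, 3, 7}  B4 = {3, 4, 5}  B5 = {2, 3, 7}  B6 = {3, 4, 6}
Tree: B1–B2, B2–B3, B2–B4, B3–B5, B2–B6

Yes; width 2.

Every vertex of G appears in some bag (union = {1, 2, 3, 4, 5, 6, 7, 8}); every edge is covered by a bag; and for each vertex v the set of bags containing v is connected in the bag tree. The decomposition is therefore valid. The largest bag has 3 vertices, so the width is 2.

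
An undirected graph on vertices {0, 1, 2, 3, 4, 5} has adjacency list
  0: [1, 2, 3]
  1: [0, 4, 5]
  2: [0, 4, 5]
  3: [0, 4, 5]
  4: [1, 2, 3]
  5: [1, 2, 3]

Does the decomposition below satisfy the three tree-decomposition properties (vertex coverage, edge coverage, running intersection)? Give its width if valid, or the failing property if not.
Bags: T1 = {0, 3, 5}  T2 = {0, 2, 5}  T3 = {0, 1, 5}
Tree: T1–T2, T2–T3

No — vertex 4 appears in no bag.

A tree decomposition must satisfy three properties: every vertex lies in some bag; for every edge, both endpoints lie together in some bag; and for every vertex, the bags containing it form a connected subtree. Here vertex 4 appears in no bag, so the decomposition is invalid.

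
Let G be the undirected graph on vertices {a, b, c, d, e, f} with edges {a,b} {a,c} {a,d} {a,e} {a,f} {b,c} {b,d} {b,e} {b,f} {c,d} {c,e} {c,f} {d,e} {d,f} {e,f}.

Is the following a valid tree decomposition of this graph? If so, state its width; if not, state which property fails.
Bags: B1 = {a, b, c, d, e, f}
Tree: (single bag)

Checking the three conditions: (i) the bags cover all of {a, b, c, d, e, f}; (ii) for each edge, some bag contains both endpoints; (iii) the bags containing any fixed vertex form a subtree. All hold, so the decomposition is valid with width 6 − 1 = 5.

Yes; width 5.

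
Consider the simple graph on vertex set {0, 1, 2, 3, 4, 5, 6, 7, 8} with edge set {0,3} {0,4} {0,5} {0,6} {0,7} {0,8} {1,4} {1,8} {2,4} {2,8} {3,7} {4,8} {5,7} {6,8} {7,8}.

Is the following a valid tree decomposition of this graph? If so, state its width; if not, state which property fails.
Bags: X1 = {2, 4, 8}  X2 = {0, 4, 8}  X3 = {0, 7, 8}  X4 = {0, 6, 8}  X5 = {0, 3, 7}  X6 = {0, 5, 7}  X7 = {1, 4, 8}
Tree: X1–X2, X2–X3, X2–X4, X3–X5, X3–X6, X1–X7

Yes; width 2.

Vertex coverage: the bags together contain {0, 1, 2, 3, 4, 5, 6, 7, 8}, the full vertex set. Edge coverage: each edge of G has both endpoints in at least one bag. Running intersection: for every vertex, the bags containing it form a connected subtree. All three properties hold, so this is a valid tree decomposition of width max|bag| − 1 = 2, and hence tw(G) ≤ 2.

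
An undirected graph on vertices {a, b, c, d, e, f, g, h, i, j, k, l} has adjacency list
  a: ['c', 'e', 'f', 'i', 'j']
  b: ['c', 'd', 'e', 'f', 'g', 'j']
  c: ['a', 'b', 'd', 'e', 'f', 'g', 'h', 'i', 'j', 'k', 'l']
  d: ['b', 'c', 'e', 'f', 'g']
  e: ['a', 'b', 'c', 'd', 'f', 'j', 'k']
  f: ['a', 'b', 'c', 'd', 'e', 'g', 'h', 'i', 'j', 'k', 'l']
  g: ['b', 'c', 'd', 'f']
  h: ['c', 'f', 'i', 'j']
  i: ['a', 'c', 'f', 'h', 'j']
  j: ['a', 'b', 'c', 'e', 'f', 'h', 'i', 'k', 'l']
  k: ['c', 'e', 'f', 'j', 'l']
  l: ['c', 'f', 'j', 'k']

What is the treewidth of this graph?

A width-4 tree decomposition is:
Bags: B1 = {a, c, e, f, j}  B2 = {a, c, f, i, j}  B3 = {c, e, f, j, k}  B4 = {b, c, e, f, j}  B5 = {c, f, j, k, l}  B6 = {b, c, d, e, f}  B7 = {c, f, h, i, j}  B8 = {b, c, d, f, g}
Tree: B1–B2, B1–B3, B3–B4, B3–B5, B4–B6, B2–B7, B6–B8
Each bag holds 5 vertices, so the decomposition has width 4, which upper-bounds the treewidth. For the lower bound, the 5 vertices {b, c, d, f, g} are pairwise adjacent, and any tree decomposition puts a clique entirely inside one bag — forcing width ≥ 4. The upper and lower bounds meet at 4, so that is the treewidth.

4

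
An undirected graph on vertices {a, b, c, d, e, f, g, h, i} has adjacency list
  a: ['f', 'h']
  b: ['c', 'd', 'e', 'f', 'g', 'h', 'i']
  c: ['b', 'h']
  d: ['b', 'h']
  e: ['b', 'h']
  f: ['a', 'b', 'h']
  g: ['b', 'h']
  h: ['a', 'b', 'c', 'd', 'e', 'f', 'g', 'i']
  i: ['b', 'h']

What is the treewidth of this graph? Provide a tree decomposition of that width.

Every bag has size at most 3, so the width is 3 − 1 = 2 and tw(G) ≤ 2. For the lower bound, the 3 vertices {a, f, h} are pairwise adjacent, and any tree decomposition puts a clique entirely inside one bag — forcing width ≥ 2. Combining the bounds, tw(G) = 2.

Treewidth 2.
Bags: B1 = {b, f, h}  B2 = {a, f, h}  B3 = {b, e, h}  B4 = {b, h, i}  B5 = {b, d, h}  B6 = {b, c, h}  B7 = {b, g, h}
Tree: B1–B2, B1–B3, B1–B4, B1–B5, B1–B6, B1–B7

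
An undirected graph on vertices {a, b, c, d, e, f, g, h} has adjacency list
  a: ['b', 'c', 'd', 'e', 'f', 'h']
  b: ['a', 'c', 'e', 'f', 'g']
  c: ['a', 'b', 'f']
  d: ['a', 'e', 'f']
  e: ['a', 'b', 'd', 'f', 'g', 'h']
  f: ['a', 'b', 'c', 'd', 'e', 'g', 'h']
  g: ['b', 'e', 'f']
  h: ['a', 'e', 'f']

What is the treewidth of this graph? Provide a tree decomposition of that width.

Treewidth 3.
One such decomposition:
Bags: B1 = {a, d, e, f}  B2 = {a, b, e, f}  B3 = {a, e, f, h}  B4 = {a, b, c, f}  B5 = {b, e, f, g}
Tree: B1–B2, B1–B3, B2–B4, B2–B5

The largest bag has 4 vertices, giving width 3; this decomposition certifies tw(G) ≤ 3. Conversely, {b, e, f, g} is a clique of size 4, and the vertices of any clique must share a bag in every tree decomposition; so some bag has ≥ 4 vertices and tw(G) ≥ 3. The upper and lower bounds meet at 3, so that is the treewidth.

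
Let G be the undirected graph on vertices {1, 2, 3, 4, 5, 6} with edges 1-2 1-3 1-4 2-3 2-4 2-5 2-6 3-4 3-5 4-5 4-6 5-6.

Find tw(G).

3

A width-3 tree decomposition is:
Bags: B1 = {1, 2, 3, 4}  B2 = {2, 3, 4, 5}  B3 = {2, 4, 5, 6}
Tree: B1–B2, B2–B3
The largest bag has 4 vertices, giving width 3; this decomposition certifies tw(G) ≤ 3. For the lower bound, the 4 vertices {1, 2, 3, 4} are pairwise adjacent, and any tree decomposition puts a clique entirely inside one bag — forcing width ≥ 3. Therefore the treewidth is 3.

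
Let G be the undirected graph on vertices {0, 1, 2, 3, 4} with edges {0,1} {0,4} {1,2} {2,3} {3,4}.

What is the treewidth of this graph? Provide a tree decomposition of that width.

Treewidth 2.
One optimal decomposition is:
Bags: B1 = {0, 1, 2}  B2 = {0, 2, 4}  B3 = {2, 3, 4}
Tree: B1–B2, B2–B3

The largest bag has 3 vertices, giving width 2; this decomposition certifies tw(G) ≤ 2. For the lower bound, G contains the cycle 2–1–0–4–3–2, so G is not a forest; only forests have treewidth ≤ 1, hence tw(G) ≥ 2. The upper and lower bounds meet at 2, so that is the treewidth.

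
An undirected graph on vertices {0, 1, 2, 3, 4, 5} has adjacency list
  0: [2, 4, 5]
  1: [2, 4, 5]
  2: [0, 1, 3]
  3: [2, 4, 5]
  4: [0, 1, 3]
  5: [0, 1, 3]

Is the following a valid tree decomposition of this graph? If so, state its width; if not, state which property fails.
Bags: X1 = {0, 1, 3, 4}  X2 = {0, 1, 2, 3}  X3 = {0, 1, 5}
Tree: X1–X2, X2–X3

No — edge (3,5) lies in no bag.

A tree decomposition must satisfy three properties: every vertex lies in some bag; for every edge, both endpoints lie together in some bag; and for every vertex, the bags containing it form a connected subtree. Here edge (3,5) lies in no bag, so the decomposition is invalid.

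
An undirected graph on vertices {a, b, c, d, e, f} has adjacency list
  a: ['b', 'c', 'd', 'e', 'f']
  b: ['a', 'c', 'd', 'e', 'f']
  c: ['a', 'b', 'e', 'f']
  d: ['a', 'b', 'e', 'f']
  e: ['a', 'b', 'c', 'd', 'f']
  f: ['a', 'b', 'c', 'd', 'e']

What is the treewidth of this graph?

4

A width-4 tree decomposition is:
Bags: B1 = {a, b, d, e, f}  B2 = {a, b, c, e, f}
Tree: B1–B2
Each bag holds 5 vertices, so the decomposition has width 4, which upper-bounds the treewidth. For the lower bound, the 5 vertices {a, b, d, e, f} are pairwise adjacent, and any tree decomposition puts a clique entirely inside one bag — forcing width ≥ 4. The upper and lower bounds meet at 4, so that is the treewidth.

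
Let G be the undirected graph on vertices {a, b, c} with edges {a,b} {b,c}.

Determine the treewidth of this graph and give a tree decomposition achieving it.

Treewidth 1.
Bags: B1 = {a, b}  B2 = {b, c}
Tree: B1–B2

Each bag holds 2 vertices, so the decomposition has width 1, which upper-bounds the treewidth. Since G has at least one edge (e.g. a–b), it is not an edgeless graph, so tw(G) ≥ 1. The upper and lower bounds meet at 1, so that is the treewidth.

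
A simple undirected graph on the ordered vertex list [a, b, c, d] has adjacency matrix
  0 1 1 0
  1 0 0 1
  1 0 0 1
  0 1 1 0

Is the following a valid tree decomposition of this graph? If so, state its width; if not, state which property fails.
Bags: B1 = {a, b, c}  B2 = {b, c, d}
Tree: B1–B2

Checking the three conditions: (i) the bags cover all of {a, b, c, d}; (ii) for each edge, some bag contains both endpoints; (iii) the bags containing any fixed vertex form a subtree. All hold, so the decomposition is valid with width 3 − 1 = 2.

Yes; width 2.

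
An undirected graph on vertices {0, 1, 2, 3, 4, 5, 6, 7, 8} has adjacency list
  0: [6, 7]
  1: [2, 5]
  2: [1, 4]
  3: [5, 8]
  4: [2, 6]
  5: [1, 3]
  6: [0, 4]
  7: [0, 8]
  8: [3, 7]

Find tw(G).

A width-2 tree decomposition is:
Bags: B1 = {3, 7, 8}  B2 = {3, 5, 7}  B3 = {1, 5, 7}  B4 = {1, 2, 7}  B5 = {2, 4, 7}  B6 = {4, 6, 7}  B7 = {0, 6, 7}
Tree: B1–B2, B2–B3, B3–B4, B4–B5, B5–B6, B6–B7
The largest bag has 3 vertices, giving width 2; this decomposition certifies tw(G) ≤ 2. The edges 7–8–3–5–1–2–4–6–0–7 form a cycle, so G is not a tree and its treewidth is at least 2. The upper and lower bounds meet at 2, so that is the treewidth.

2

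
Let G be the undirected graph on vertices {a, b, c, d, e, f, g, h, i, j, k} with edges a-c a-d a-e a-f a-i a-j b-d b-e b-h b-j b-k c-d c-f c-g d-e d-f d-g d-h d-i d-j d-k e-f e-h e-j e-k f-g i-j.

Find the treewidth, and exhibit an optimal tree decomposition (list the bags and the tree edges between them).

Every bag has size at most 4, so the width is 4 − 1 = 3 and tw(G) ≤ 3. For the lower bound, the 4 vertices {c, d, f, g} are pairwise adjacent, and any tree decomposition puts a clique entirely inside one bag — forcing width ≥ 3. Combining the bounds, tw(G) = 3.

Treewidth 3.
One such decomposition:
Bags: B1 = {a, d, e, f}  B2 = {a, d, e, j}  B3 = {a, d, i, j}  B4 = {b, d, e, j}  B5 = {b, d, e, h}  B6 = {b, d, e, k}  B7 = {a, c, d, f}  B8 = {c, d, f, g}
Tree: B1–B2, B2–B3, B2–B4, B4–B5, B5–B6, B1–B7, B7–B8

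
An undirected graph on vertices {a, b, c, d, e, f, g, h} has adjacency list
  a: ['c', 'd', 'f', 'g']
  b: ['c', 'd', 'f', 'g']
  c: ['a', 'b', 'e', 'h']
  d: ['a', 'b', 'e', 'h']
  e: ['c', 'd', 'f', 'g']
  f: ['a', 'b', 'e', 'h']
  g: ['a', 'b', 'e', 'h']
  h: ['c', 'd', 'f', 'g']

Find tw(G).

A width-4 tree decomposition is:
Bags: B1 = {a, b, c, e, h}  B2 = {a, b, e, f, h}  B3 = {a, b, d, e, h}  B4 = {a, b, e, g, h}
Tree: B1–B2, B2–B3, B3–B4
The largest bag has 5 vertices, giving width 4; this decomposition certifies tw(G) ≤ 4. For the lower bound: the 5 vertex sets {c,e}, {a,f}, {d,h}, {b}, {g} are disjoint, each induces a connected subgraph, and every pair is joined by at least one edge of G. Contracting each set to a single vertex therefore yields K_{5} as a minor, and since treewidth is minor-monotone, tw(G) ≥ tw(K_{5}) = 4. Therefore the treewidth is 4.

4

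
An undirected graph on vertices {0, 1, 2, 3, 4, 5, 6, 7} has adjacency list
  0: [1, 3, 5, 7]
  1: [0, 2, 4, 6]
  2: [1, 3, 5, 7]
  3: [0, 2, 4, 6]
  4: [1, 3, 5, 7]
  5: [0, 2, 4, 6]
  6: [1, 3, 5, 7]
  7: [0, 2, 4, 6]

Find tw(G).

A width-4 tree decomposition is:
Bags: B1 = {0, 2, 4, 5, 6}  B2 = {0, 2, 4, 6, 7}  B3 = {0, 1, 2, 4, 6}  B4 = {0, 2, 3, 4, 6}
Tree: B1–B2, B2–B3, B3–B4
Each bag holds 5 vertices, so the decomposition has width 4, which upper-bounds the treewidth. For the lower bound: the 5 vertex sets {5,6}, {4,7}, {0,1}, {2}, {3} are disjoint, each induces a connected subgraph, and every pair is joined by at least one edge of G. Contracting each set to a single vertex therefore yields K_{5} as a minor, and since treewidth is minor-monotone, tw(G) ≥ tw(K_{5}) = 4. Hence tw(G) = 4 exactly.

4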